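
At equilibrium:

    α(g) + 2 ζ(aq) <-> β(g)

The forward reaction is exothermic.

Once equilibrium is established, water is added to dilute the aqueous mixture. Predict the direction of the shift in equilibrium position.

Dilution lowers every aqueous concentration by the same factor. Δn_aq = 0 − 2 = -2, so the system shifts toward the side with more dissolved moles — to the left.

left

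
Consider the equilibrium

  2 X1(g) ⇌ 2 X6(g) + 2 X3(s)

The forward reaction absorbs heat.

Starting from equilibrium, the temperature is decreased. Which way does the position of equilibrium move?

The forward reaction is endothermic. Lowering T favours the exothermic direction — shift to the left.

left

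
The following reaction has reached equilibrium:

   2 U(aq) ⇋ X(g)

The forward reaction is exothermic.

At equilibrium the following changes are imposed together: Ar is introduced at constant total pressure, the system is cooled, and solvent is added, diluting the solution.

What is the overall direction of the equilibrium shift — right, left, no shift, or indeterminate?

cannot be determined

Adding inert gas at constant total pressure expands the volume and lowers every reacting partial pressure. With Δn_gas = 1 − 0 = +1, Q moves away from K toward the side with fewer gas moles, so the system shifts toward the side with more gas moles — to the right.
The forward reaction is exothermic. Lowering T favours the exothermic direction — shift to the right.
Dilution lowers every aqueous concentration by the same factor. Δn_aq = 0 − 2 = -2, so the system shifts toward the side with more dissolved moles — to the left.
The individual effects push in opposite directions; without quantitative information the net direction cannot be determined.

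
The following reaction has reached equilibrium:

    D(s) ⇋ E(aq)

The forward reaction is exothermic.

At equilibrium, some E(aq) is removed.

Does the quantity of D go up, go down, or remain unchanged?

decreases

Removing E (aq), a product, drives the reaction to the right.
The net shift is to the right. D is a reactant, so its amount decreases.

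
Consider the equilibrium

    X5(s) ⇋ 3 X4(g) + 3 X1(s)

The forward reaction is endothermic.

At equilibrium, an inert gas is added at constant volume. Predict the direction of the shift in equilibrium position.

At constant volume, adding an inert gas leaves every reacting species' partial pressure unchanged, so Q is unchanged — no shift from this change.

no shift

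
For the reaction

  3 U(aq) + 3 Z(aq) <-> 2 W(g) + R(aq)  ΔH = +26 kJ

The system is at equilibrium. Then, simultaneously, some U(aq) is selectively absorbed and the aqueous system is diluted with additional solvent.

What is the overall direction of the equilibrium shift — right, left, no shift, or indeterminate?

left

Removing U (aq), a reactant, drives the reaction to the left.
Dilution lowers every aqueous concentration by the same factor. Δn_aq = 1 − 6 = -5, so the system shifts toward the side with more dissolved moles — to the left.
All effects act in the same direction — net shift to the left.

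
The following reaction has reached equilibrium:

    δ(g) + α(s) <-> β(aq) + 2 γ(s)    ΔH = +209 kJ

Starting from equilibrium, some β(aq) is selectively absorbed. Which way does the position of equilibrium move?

right

Removing β (aq), a product, drives the reaction to the right.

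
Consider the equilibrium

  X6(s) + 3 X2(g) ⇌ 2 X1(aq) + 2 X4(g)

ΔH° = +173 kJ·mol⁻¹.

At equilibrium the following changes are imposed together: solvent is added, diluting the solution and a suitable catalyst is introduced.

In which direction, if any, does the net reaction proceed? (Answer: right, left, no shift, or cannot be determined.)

Dilution lowers every aqueous concentration by the same factor. Δn_aq = 2 − 0 = +2, so the system shifts toward the side with more dissolved moles — to the right.
A catalyst speeds both forward and reverse rates equally; it changes neither Q nor K — no shift from this change.
Only the nonzero effect(s) matter; the net shift is to the right.

right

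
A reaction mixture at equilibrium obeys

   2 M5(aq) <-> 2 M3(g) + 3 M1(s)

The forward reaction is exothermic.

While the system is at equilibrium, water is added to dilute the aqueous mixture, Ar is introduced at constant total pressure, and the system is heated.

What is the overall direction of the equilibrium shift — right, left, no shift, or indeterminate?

Dilution lowers every aqueous concentration by the same factor. Δn_aq = 0 − 2 = -2, so the system shifts toward the side with more dissolved moles — to the left.
Adding inert gas at constant total pressure expands the volume and lowers every reacting partial pressure. With Δn_gas = 2 − 0 = +2, Q moves away from K toward the side with fewer gas moles, so the system shifts toward the side with more gas moles — to the right.
The forward reaction is exothermic. Raising T favours the endothermic direction — shift to the left.
The individual effects push in opposite directions; without quantitative information the net direction cannot be determined.

cannot be determined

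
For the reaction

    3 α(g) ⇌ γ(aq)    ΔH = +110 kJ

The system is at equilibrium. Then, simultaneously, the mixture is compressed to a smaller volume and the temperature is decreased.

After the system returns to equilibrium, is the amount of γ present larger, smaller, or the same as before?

cannot be determined

Gas moles: reactants 3, products 0 (Δn_gas = -3). Compression shifts the system toward the side with fewer moles of gas — to the right.
The forward reaction is endothermic. Lowering T favours the exothermic direction — shift to the left.
The two effects oppose each other, so the net shift — and hence the change in γ — cannot be determined from the given information.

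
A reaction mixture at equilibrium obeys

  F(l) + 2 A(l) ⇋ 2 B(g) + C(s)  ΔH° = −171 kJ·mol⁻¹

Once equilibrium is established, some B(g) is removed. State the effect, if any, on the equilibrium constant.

The equilibrium constant depends only on temperature. This perturbation may move the position of equilibrium, but since T is unchanged, K itself is unchanged.

unchanged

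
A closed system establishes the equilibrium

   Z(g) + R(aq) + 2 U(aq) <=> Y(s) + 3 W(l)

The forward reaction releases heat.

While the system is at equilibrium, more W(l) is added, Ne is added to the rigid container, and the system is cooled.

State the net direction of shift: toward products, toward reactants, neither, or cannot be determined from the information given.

W is a pure liquid; its activity is 1 regardless of amount, so Q is unaffected — no shift from this change.
At constant volume, adding an inert gas leaves every reacting species' partial pressure unchanged, so Q is unchanged — no shift from this change.
The forward reaction is exothermic. Lowering T favours the exothermic direction — shift to the right.
Only the nonzero effect(s) matter; the net shift is to the right.

right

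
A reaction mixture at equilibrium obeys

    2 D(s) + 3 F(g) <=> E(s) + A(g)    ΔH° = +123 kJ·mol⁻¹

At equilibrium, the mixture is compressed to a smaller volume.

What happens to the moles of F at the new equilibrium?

Gas moles: reactants 3, products 1 (Δn_gas = -2). Compression shifts the system toward the side with fewer moles of gas — to the right.
The net shift is to the right. F is a reactant, so its amount decreases.

decreases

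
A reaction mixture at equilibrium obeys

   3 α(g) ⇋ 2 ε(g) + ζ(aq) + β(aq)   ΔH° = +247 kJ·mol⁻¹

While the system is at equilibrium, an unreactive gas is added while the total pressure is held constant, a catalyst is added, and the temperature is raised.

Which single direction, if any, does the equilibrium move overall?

cannot be determined

Adding inert gas at constant total pressure expands the volume and lowers every reacting partial pressure. With Δn_gas = 2 − 3 = -1, Q moves away from K toward the side with fewer gas moles, so the system shifts toward the side with more gas moles — to the left.
A catalyst speeds both forward and reverse rates equally; it changes neither Q nor K — no shift from this change.
The forward reaction is endothermic. Raising T favours the endothermic direction — shift to the right.
The individual effects push in opposite directions; without quantitative information the net direction cannot be determined.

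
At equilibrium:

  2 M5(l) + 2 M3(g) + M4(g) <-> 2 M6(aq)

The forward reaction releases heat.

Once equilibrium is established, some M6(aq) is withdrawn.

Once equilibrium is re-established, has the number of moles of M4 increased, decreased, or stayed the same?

decreases

Removing M6 (aq), a product, drives the reaction to the right.
The net shift is to the right. M4 is a reactant, so its amount decreases.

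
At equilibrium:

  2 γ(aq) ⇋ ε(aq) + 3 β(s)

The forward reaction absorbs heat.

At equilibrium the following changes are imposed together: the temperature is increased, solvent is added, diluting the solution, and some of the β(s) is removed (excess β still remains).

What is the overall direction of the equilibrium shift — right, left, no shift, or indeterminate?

cannot be determined

The forward reaction is endothermic. Raising T favours the endothermic direction — shift to the right.
Dilution lowers every aqueous concentration by the same factor. Δn_aq = 1 − 2 = -1, so the system shifts toward the side with more dissolved moles — to the left.
β is a pure solid; its activity is 1 regardless of amount, so Q is unaffected — no shift from this change.
The individual effects push in opposite directions; without quantitative information the net direction cannot be determined.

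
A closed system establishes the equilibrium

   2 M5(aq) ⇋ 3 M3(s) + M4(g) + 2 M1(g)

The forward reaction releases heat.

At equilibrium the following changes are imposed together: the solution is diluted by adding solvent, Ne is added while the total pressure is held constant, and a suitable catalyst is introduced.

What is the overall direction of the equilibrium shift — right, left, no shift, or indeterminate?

Dilution lowers every aqueous concentration by the same factor. Δn_aq = 0 − 2 = -2, so the system shifts toward the side with more dissolved moles — to the left.
Adding inert gas at constant total pressure expands the volume and lowers every reacting partial pressure. With Δn_gas = 3 − 0 = +3, Q moves away from K toward the side with fewer gas moles, so the system shifts toward the side with more gas moles — to the right.
A catalyst speeds both forward and reverse rates equally; it changes neither Q nor K — no shift from this change.
The individual effects push in opposite directions; without quantitative information the net direction cannot be determined.

cannot be determined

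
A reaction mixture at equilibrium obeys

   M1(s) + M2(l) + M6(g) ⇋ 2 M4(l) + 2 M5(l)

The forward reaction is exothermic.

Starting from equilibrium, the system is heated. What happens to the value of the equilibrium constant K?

K depends on temperature via the van 't Hoff relation. The forward reaction is exothermic, so raising T decreases K.

decreases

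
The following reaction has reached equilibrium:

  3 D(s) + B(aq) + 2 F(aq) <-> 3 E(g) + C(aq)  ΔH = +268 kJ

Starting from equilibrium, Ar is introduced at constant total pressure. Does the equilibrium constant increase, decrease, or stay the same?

unchanged

The equilibrium constant depends only on temperature. This perturbation may move the position of equilibrium, but since T is unchanged, K itself is unchanged.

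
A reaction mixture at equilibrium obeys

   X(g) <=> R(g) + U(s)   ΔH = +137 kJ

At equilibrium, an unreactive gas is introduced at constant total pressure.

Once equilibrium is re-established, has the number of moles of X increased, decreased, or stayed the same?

unchanged

Adding inert gas at constant total pressure expands the volume, scaling every reacting partial pressure by the same factor. Δn_gas = 1 − 1 = 0, so Q is unchanged — no shift.
No net shift occurs, so the amount of X is unchanged.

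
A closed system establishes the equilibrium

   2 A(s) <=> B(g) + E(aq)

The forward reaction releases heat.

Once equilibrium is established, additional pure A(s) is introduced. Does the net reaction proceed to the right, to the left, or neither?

A is a pure solid; its activity is 1 regardless of amount, so Q is unaffected — no shift from this change.

no shift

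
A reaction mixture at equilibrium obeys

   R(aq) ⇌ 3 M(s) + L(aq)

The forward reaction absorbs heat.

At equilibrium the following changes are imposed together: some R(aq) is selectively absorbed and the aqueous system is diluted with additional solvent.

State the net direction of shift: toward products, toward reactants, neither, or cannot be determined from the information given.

Removing R (aq), a reactant, drives the reaction to the left.
Dilution scales every aqueous concentration by the same factor. Δn_aq = 1 − 1 = 0, so Q is unchanged — no shift.
Only the nonzero effect(s) matter; the net shift is to the left.

left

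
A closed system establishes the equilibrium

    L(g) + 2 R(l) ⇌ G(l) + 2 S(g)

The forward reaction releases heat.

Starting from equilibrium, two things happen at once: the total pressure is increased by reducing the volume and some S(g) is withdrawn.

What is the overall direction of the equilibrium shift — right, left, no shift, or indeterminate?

Gas moles: reactants 1, products 2 (Δn_gas = +1). Compression shifts the system toward the side with fewer moles of gas — to the left.
Removing S (g), a product, drives the reaction to the right.
The individual effects push in opposite directions; without quantitative information the net direction cannot be determined.

cannot be determined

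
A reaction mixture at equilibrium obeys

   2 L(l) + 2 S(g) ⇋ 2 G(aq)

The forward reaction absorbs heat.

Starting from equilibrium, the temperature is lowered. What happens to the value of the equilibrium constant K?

K depends on temperature via the van 't Hoff relation. The forward reaction is endothermic, so lowering T decreases K.

decreases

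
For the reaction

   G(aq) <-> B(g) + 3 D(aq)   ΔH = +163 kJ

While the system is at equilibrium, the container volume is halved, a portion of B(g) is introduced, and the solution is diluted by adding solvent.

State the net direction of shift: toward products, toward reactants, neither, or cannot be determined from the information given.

cannot be determined

Gas moles: reactants 0, products 1 (Δn_gas = +1). Compression shifts the system toward the side with fewer moles of gas — to the left.
Adding B (g), a product, drives the reaction to the left.
Dilution lowers every aqueous concentration by the same factor. Δn_aq = 3 − 1 = +2, so the system shifts toward the side with more dissolved moles — to the right.
The individual effects push in opposite directions; without quantitative information the net direction cannot be determined.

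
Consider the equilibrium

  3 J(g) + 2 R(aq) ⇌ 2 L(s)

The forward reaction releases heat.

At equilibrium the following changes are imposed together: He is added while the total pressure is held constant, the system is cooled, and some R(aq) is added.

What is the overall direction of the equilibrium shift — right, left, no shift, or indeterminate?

Adding inert gas at constant total pressure expands the volume and lowers every reacting partial pressure. With Δn_gas = 0 − 3 = -3, Q moves away from K toward the side with fewer gas moles, so the system shifts toward the side with more gas moles — to the left.
The forward reaction is exothermic. Lowering T favours the exothermic direction — shift to the right.
Adding R (aq), a reactant, drives the reaction to the right.
The individual effects push in opposite directions; without quantitative information the net direction cannot be determined.

cannot be determined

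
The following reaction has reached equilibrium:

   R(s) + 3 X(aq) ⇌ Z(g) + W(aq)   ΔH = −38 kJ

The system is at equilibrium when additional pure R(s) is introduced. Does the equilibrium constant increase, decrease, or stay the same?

The equilibrium constant depends only on temperature. This perturbation changes neither the position of equilibrium nor K.

unchanged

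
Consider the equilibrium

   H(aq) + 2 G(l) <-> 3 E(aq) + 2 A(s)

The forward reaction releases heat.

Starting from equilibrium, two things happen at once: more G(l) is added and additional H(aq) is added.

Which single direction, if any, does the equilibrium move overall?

right

G is a pure liquid; its activity is 1 regardless of amount, so Q is unaffected — no shift from this change.
Adding H (aq), a reactant, drives the reaction to the right.
Only the nonzero effect(s) matter; the net shift is to the right.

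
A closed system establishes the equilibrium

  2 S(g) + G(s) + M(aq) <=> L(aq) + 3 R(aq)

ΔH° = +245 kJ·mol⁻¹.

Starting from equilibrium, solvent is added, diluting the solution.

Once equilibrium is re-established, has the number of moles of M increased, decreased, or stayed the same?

Dilution lowers every aqueous concentration by the same factor. Δn_aq = 4 − 1 = +3, so the system shifts toward the side with more dissolved moles — to the right.
The net shift is to the right. M is a reactant, so its amount decreases.

decreases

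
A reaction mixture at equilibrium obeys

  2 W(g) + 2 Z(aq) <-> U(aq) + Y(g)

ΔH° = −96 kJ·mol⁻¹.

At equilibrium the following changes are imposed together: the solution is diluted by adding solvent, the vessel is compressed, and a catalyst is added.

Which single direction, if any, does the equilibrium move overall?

Dilution lowers every aqueous concentration by the same factor. Δn_aq = 1 − 2 = -1, so the system shifts toward the side with more dissolved moles — to the left.
Gas moles: reactants 2, products 1 (Δn_gas = -1). Compression shifts the system toward the side with fewer moles of gas — to the right.
A catalyst speeds both forward and reverse rates equally; it changes neither Q nor K — no shift from this change.
The individual effects push in opposite directions; without quantitative information the net direction cannot be determined.

cannot be determined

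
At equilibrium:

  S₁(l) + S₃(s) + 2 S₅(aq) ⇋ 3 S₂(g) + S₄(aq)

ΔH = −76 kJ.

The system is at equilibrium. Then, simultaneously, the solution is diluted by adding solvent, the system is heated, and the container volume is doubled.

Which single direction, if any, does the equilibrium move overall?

Dilution lowers every aqueous concentration by the same factor. Δn_aq = 1 − 2 = -1, so the system shifts toward the side with more dissolved moles — to the left.
The forward reaction is exothermic. Raising T favours the endothermic direction — shift to the left.
Gas moles: reactants 0, products 3 (Δn_gas = +3). Expansion shifts the system toward the side with more moles of gas — to the right.
The individual effects push in opposite directions; without quantitative information the net direction cannot be determined.

cannot be determined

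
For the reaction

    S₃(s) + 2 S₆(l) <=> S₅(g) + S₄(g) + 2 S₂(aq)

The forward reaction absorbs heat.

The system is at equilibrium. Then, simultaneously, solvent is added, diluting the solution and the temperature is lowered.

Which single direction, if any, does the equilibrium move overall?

cannot be determined

Dilution lowers every aqueous concentration by the same factor. Δn_aq = 2 − 0 = +2, so the system shifts toward the side with more dissolved moles — to the right.
The forward reaction is endothermic. Lowering T favours the exothermic direction — shift to the left.
The individual effects push in opposite directions; without quantitative information the net direction cannot be determined.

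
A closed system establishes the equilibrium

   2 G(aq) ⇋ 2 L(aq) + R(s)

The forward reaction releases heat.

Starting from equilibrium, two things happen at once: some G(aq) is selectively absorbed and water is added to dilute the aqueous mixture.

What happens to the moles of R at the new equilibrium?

Removing G (aq), a reactant, drives the reaction to the left.
Dilution scales every aqueous concentration by the same factor. Δn_aq = 2 − 2 = 0, so Q is unchanged — no shift.
The net shift is to the left. R is a product, so its amount decreases.

decreases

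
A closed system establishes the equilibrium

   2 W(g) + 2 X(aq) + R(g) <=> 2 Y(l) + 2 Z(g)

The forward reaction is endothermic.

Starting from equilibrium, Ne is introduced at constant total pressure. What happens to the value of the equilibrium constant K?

The equilibrium constant depends only on temperature. This perturbation may move the position of equilibrium, but since T is unchanged, K itself is unchanged.

unchanged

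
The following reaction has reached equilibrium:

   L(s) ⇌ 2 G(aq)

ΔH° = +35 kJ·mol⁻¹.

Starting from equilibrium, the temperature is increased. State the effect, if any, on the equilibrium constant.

increases

K depends on temperature via the van 't Hoff relation. The forward reaction is endothermic, so raising T increases K.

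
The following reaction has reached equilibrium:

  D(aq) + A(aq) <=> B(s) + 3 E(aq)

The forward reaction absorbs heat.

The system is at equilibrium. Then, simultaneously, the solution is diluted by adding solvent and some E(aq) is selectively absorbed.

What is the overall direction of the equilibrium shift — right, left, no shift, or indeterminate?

Dilution lowers every aqueous concentration by the same factor. Δn_aq = 3 − 2 = +1, so the system shifts toward the side with more dissolved moles — to the right.
Removing E (aq), a product, drives the reaction to the right.
All effects act in the same direction — net shift to the right.

right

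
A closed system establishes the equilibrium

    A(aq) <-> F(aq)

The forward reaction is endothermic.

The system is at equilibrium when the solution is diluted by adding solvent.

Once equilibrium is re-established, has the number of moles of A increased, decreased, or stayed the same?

unchanged

Dilution scales every aqueous concentration by the same factor. Δn_aq = 1 − 1 = 0, so Q is unchanged — no shift.
No net shift occurs, so the amount of A is unchanged.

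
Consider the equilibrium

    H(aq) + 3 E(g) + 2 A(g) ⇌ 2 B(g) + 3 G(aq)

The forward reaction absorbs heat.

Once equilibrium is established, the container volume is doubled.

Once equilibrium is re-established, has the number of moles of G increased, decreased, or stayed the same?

decreases

Gas moles: reactants 5, products 2 (Δn_gas = -3). Expansion shifts the system toward the side with more moles of gas — to the left.
The net shift is to the left. G is a product, so its amount decreases.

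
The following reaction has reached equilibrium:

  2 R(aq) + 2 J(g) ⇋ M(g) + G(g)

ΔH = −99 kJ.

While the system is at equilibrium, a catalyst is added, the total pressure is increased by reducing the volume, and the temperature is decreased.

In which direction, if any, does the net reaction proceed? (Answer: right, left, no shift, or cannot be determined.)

A catalyst speeds both forward and reverse rates equally; it changes neither Q nor K — no shift from this change.
Gas moles: reactants 2, products 2. Δn_gas = 0, so a volume change leaves Q equal to K — no shift from this change.
The forward reaction is exothermic. Lowering T favours the exothermic direction — shift to the right.
Only the nonzero effect(s) matter; the net shift is to the right.

right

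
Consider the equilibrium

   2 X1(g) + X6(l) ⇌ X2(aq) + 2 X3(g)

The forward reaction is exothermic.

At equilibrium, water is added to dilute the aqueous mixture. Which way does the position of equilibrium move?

right

Dilution lowers every aqueous concentration by the same factor. Δn_aq = 1 − 0 = +1, so the system shifts toward the side with more dissolved moles — to the right.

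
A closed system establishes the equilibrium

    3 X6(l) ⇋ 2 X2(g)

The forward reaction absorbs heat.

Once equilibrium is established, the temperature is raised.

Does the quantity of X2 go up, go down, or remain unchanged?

The forward reaction is endothermic. Raising T favours the endothermic direction — shift to the right.
The net shift is to the right. X2 is a product, so its amount increases.

increases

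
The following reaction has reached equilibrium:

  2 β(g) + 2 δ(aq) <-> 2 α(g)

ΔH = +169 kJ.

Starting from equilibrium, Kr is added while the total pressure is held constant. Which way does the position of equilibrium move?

no shift

Adding inert gas at constant total pressure expands the volume, scaling every reacting partial pressure by the same factor. Δn_gas = 2 − 2 = 0, so Q is unchanged — no shift.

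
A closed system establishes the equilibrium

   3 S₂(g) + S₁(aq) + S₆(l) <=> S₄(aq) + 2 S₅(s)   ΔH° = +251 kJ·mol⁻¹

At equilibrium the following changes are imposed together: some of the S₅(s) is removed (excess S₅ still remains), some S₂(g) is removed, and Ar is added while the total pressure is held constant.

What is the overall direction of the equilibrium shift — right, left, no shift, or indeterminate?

S₅ is a pure solid; its activity is 1 regardless of amount, so Q is unaffected — no shift from this change.
Removing S₂ (g), a reactant, drives the reaction to the left.
Adding inert gas at constant total pressure expands the volume and lowers every reacting partial pressure. With Δn_gas = 0 − 3 = -3, Q moves away from K toward the side with fewer gas moles, so the system shifts toward the side with more gas moles — to the left.
Only the nonzero effect(s) matter; the net shift is to the left.

left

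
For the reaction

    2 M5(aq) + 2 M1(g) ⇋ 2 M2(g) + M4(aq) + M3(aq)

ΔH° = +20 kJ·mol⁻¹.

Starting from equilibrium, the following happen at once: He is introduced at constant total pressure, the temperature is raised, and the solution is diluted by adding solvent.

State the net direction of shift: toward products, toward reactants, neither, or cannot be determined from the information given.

Adding inert gas at constant total pressure expands the volume, scaling every reacting partial pressure by the same factor. Δn_gas = 2 − 2 = 0, so Q is unchanged — no shift.
The forward reaction is endothermic. Raising T favours the endothermic direction — shift to the right.
Dilution scales every aqueous concentration by the same factor. Δn_aq = 2 − 2 = 0, so Q is unchanged — no shift.
Only the nonzero effect(s) matter; the net shift is to the right.

right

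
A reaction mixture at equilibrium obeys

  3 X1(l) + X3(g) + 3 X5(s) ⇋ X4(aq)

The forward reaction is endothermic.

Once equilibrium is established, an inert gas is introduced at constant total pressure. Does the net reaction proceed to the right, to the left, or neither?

Adding inert gas at constant total pressure expands the volume and lowers every reacting partial pressure. With Δn_gas = 0 − 1 = -1, Q moves away from K toward the side with fewer gas moles, so the system shifts toward the side with more gas moles — to the left.

left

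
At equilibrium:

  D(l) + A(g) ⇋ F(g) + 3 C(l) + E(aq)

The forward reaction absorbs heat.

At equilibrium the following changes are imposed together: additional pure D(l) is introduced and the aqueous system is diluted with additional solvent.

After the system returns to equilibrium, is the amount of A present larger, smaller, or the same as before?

D is a pure liquid; its activity is 1 regardless of amount, so Q is unaffected — no shift from this change.
Dilution lowers every aqueous concentration by the same factor. Δn_aq = 1 − 0 = +1, so the system shifts toward the side with more dissolved moles — to the right.
The net shift is to the right. A is a reactant, so its amount decreases.

decreases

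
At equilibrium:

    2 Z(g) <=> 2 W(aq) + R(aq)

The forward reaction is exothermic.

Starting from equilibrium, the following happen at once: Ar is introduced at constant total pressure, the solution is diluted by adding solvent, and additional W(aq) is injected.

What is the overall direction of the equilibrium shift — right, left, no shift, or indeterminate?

cannot be determined

Adding inert gas at constant total pressure expands the volume and lowers every reacting partial pressure. With Δn_gas = 0 − 2 = -2, Q moves away from K toward the side with fewer gas moles, so the system shifts toward the side with more gas moles — to the left.
Dilution lowers every aqueous concentration by the same factor. Δn_aq = 3 − 0 = +3, so the system shifts toward the side with more dissolved moles — to the right.
Adding W (aq), a product, drives the reaction to the left.
The individual effects push in opposite directions; without quantitative information the net direction cannot be determined.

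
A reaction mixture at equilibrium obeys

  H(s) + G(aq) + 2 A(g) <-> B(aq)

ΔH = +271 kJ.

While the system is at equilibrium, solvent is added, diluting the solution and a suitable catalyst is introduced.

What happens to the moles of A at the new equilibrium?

Dilution scales every aqueous concentration by the same factor. Δn_aq = 1 − 1 = 0, so Q is unchanged — no shift.
A catalyst speeds both forward and reverse rates equally; it changes neither Q nor K — no shift from this change.
No net shift occurs, so the amount of A is unchanged.

unchanged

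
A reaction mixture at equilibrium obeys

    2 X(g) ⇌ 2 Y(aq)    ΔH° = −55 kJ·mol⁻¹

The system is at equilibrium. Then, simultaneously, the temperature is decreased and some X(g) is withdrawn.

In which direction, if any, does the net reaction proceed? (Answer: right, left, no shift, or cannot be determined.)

The forward reaction is exothermic. Lowering T favours the exothermic direction — shift to the right.
Removing X (g), a reactant, drives the reaction to the left.
The individual effects push in opposite directions; without quantitative information the net direction cannot be determined.

cannot be determined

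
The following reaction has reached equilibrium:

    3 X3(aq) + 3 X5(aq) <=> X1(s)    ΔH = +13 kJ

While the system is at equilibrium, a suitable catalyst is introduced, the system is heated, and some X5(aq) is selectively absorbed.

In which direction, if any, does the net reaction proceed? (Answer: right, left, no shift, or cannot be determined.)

A catalyst speeds both forward and reverse rates equally; it changes neither Q nor K — no shift from this change.
The forward reaction is endothermic. Raising T favours the endothermic direction — shift to the right.
Removing X5 (aq), a reactant, drives the reaction to the left.
The individual effects push in opposite directions; without quantitative information the net direction cannot be determined.

cannot be determined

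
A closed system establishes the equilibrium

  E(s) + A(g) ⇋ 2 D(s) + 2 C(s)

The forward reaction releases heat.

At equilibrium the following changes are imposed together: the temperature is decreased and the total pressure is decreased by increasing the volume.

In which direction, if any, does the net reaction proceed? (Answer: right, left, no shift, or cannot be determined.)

cannot be determined

The forward reaction is exothermic. Lowering T favours the exothermic direction — shift to the right.
Gas moles: reactants 1, products 0 (Δn_gas = -1). Expansion shifts the system toward the side with more moles of gas — to the left.
The individual effects push in opposite directions; without quantitative information the net direction cannot be determined.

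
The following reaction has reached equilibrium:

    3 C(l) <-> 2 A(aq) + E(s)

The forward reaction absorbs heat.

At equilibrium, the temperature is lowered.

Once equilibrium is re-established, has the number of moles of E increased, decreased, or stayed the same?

The forward reaction is endothermic. Lowering T favours the exothermic direction — shift to the left.
The net shift is to the left. E is a product, so its amount decreases.

decreases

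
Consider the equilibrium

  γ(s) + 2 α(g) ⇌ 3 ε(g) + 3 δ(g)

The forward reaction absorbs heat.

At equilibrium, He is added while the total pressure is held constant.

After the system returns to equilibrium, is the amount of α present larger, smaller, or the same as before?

Adding inert gas at constant total pressure expands the volume and lowers every reacting partial pressure. With Δn_gas = 6 − 2 = +4, Q moves away from K toward the side with fewer gas moles, so the system shifts toward the side with more gas moles — to the right.
The net shift is to the right. α is a reactant, so its amount decreases.

decreases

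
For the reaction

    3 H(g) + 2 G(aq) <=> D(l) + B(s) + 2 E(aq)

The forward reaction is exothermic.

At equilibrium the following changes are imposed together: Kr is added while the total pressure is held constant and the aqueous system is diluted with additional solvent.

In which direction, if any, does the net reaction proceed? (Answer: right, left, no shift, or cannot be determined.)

left

Adding inert gas at constant total pressure expands the volume and lowers every reacting partial pressure. With Δn_gas = 0 − 3 = -3, Q moves away from K toward the side with fewer gas moles, so the system shifts toward the side with more gas moles — to the left.
Dilution scales every aqueous concentration by the same factor. Δn_aq = 2 − 2 = 0, so Q is unchanged — no shift.
Only the nonzero effect(s) matter; the net shift is to the left.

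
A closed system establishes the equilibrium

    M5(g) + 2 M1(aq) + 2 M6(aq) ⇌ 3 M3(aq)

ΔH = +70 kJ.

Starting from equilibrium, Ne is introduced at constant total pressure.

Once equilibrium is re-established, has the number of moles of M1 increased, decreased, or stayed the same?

increases

Adding inert gas at constant total pressure expands the volume and lowers every reacting partial pressure. With Δn_gas = 0 − 1 = -1, Q moves away from K toward the side with fewer gas moles, so the system shifts toward the side with more gas moles — to the left.
The net shift is to the left. M1 is a reactant, so its amount increases.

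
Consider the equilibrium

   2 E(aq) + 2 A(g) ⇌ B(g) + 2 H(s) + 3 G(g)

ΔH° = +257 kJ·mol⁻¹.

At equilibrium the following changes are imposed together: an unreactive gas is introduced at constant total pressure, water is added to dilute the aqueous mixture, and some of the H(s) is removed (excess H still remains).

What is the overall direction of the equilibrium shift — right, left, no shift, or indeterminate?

Adding inert gas at constant total pressure expands the volume and lowers every reacting partial pressure. With Δn_gas = 4 − 2 = +2, Q moves away from K toward the side with fewer gas moles, so the system shifts toward the side with more gas moles — to the right.
Dilution lowers every aqueous concentration by the same factor. Δn_aq = 0 − 2 = -2, so the system shifts toward the side with more dissolved moles — to the left.
H is a pure solid; its activity is 1 regardless of amount, so Q is unaffected — no shift from this change.
The individual effects push in opposite directions; without quantitative information the net direction cannot be determined.

cannot be determined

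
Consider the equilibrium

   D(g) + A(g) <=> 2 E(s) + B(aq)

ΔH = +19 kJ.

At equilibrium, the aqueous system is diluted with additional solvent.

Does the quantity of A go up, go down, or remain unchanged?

decreases

Dilution lowers every aqueous concentration by the same factor. Δn_aq = 1 − 0 = +1, so the system shifts toward the side with more dissolved moles — to the right.
The net shift is to the right. A is a reactant, so its amount decreases.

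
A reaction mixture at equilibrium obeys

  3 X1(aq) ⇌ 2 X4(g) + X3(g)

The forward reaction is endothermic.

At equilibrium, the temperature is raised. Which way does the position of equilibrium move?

right

The forward reaction is endothermic. Raising T favours the endothermic direction — shift to the right.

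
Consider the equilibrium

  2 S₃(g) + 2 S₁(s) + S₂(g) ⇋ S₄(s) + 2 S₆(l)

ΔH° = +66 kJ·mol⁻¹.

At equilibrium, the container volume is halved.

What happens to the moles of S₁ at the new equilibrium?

Gas moles: reactants 3, products 0 (Δn_gas = -3). Compression shifts the system toward the side with fewer moles of gas — to the right.
The net shift is to the right. S₁ is a reactant, so its amount decreases.

decreases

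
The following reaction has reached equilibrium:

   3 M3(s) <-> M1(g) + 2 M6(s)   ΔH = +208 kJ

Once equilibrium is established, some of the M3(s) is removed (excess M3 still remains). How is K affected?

unchanged

The equilibrium constant depends only on temperature. This perturbation changes neither the position of equilibrium nor K.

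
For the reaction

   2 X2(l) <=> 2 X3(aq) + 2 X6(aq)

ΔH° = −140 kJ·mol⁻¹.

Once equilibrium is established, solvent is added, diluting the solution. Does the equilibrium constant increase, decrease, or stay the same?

unchanged

The equilibrium constant depends only on temperature. This perturbation may move the position of equilibrium, but since T is unchanged, K itself is unchanged.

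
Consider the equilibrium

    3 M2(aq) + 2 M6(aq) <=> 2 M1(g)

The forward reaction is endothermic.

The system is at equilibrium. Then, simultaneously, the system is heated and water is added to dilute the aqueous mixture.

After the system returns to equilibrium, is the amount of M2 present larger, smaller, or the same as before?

cannot be determined

The forward reaction is endothermic. Raising T favours the endothermic direction — shift to the right.
Dilution lowers every aqueous concentration by the same factor. Δn_aq = 0 − 5 = -5, so the system shifts toward the side with more dissolved moles — to the left.
The two effects oppose each other, so the net shift — and hence the change in M2 — cannot be determined from the given information.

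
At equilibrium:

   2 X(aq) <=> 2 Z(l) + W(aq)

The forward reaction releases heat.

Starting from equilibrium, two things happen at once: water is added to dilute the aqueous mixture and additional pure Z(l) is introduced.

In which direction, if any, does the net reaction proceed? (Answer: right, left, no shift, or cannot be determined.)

Dilution lowers every aqueous concentration by the same factor. Δn_aq = 1 − 2 = -1, so the system shifts toward the side with more dissolved moles — to the left.
Z is a pure liquid; its activity is 1 regardless of amount, so Q is unaffected — no shift from this change.
Only the nonzero effect(s) matter; the net shift is to the left.

left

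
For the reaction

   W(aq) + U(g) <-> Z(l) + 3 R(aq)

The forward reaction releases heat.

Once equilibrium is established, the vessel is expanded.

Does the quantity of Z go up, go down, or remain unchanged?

decreases

Gas moles: reactants 1, products 0 (Δn_gas = -1). Expansion shifts the system toward the side with more moles of gas — to the left.
The net shift is to the left. Z is a product, so its amount decreases.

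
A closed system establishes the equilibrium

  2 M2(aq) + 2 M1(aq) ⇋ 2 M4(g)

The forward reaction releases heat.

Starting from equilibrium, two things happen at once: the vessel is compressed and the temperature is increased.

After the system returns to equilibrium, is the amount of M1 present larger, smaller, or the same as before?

Gas moles: reactants 0, products 2 (Δn_gas = +2). Compression shifts the system toward the side with fewer moles of gas — to the left.
The forward reaction is exothermic. Raising T favours the endothermic direction — shift to the left.
The net shift is to the left. M1 is a reactant, so its amount increases.

increases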